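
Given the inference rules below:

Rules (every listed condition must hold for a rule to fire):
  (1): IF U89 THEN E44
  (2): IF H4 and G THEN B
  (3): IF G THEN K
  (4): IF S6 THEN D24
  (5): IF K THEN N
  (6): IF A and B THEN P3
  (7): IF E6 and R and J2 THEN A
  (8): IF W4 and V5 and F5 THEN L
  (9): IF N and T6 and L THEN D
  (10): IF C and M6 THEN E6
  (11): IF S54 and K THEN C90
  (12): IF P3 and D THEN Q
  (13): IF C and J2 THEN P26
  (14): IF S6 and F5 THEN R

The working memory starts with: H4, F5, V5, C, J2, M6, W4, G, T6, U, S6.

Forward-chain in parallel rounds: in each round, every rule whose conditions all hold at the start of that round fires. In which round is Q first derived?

4

Round 1 — (2), (3), (4), (8), (10), (13), (14), derive B, K, D24, L, E6, P26, R.
Round 2 — (5), (7), derive N, A.
Round 3 — (6), (9), derive P3, D.
Round 4 — (12), derive Q.
Q first appears in round 4.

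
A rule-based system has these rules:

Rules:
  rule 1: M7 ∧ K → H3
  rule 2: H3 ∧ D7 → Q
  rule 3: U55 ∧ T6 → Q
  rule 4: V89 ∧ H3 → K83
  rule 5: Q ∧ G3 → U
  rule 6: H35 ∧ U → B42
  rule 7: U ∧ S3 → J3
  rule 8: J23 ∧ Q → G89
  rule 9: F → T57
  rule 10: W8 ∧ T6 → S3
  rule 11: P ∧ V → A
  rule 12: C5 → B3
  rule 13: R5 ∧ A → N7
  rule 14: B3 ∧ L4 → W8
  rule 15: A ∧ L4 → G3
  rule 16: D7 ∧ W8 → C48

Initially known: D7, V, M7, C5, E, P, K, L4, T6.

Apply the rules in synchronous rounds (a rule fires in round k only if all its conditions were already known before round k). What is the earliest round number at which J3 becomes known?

Round 1 fires rule 1, rule 11, rule 12, giving H3, A, B3.
Round 2 fires rule 2, rule 14, rule 15, giving Q, W8, G3.
Round 3 fires rule 5, rule 10, rule 16, giving U, S3, C48.
Round 4 fires rule 7, giving J3.
J3 first appears in round 4.

4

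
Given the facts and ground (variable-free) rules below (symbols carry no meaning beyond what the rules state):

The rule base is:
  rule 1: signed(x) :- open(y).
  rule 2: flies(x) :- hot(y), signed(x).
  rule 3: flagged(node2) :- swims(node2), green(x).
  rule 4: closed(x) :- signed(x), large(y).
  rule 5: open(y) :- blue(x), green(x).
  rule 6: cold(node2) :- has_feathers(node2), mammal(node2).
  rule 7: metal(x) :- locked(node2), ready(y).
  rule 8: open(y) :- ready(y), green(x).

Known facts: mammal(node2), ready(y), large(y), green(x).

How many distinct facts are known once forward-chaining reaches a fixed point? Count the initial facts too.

7

Round 1: rule 8 [open(y) :- ready(y), green(x).]. Adds open(y).
Round 2: rule 1 [signed(x) :- open(y).]. Adds signed(x).
Round 3: rule 4 [closed(x) :- signed(x), large(y).]. Adds closed(x).
Closure: {closed(x), green(x), large(y), mammal(node2), open(y), ready(y), signed(x)} — 7 facts.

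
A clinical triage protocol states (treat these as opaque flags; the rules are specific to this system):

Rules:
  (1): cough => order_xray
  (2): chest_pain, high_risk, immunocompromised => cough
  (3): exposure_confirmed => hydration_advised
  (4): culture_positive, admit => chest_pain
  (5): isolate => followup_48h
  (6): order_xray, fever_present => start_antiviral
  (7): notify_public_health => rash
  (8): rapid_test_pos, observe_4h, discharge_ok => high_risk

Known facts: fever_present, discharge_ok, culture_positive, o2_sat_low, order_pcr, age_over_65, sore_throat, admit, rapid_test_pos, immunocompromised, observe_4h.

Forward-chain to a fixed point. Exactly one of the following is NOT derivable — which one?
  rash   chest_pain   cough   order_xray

rash

Round 1 — (4), (8), derive chest_pain, high_risk.
Round 2 — (2), derive cough.
Round 3 — (1), derive order_xray.
Round 4 — (6), derive start_antiviral.
Derived: order_xray (round 3), chest_pain (round 1), cough (round 2). rash never appears in any round.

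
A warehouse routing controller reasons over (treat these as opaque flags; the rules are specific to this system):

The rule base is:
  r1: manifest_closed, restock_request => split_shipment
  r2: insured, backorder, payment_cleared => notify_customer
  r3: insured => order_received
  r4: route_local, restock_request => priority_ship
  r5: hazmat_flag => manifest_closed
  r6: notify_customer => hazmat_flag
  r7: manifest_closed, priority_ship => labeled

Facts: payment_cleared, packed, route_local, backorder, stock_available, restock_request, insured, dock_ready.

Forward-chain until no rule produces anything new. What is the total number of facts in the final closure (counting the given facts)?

Round 1: r2 [insured, backorder, payment_cleared => notify_customer]; r3 [insured => order_received]; r4 [route_local, restock_request => priority_ship]. Adds notify_customer, order_received, priority_ship.
Round 2: r6 [notify_customer => hazmat_flag]. Adds hazmat_flag.
Round 3: r5 [hazmat_flag => manifest_closed]. Adds manifest_closed.
Round 4: r1 [manifest_closed, restock_request => split_shipment]; r7 [manifest_closed, priority_ship => labeled]. Adds split_shipment, labeled.
Closure: {backorder, dock_ready, hazmat_flag, insured, labeled, manifest_closed, notify_customer, order_received, packed, payment_cleared, priority_ship, restock_request, route_local, split_shipment, stock_available} — 15 facts.

15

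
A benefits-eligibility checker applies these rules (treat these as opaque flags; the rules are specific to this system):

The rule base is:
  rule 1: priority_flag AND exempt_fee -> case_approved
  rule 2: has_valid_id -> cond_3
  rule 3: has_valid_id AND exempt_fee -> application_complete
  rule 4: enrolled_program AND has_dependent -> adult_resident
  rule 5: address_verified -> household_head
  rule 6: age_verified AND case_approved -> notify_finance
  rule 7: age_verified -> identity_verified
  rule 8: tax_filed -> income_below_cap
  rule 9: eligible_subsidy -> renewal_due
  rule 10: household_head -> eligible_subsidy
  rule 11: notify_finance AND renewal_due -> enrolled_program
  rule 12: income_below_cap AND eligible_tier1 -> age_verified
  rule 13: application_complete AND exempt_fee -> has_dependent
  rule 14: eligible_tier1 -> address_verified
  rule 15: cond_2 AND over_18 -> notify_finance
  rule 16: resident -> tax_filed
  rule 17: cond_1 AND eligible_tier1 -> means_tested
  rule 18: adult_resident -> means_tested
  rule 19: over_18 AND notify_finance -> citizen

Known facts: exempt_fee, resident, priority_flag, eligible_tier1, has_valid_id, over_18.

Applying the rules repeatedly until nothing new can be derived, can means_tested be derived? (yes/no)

Round 1: rule 1 [priority_flag AND exempt_fee -> case_approved]; rule 2 [has_valid_id -> cond_3]; rule 3 [has_valid_id AND exempt_fee -> application_complete]; rule 14 [eligible_tier1 -> address_verified]; rule 16 [resident -> tax_filed]. Adds case_approved, cond_3, application_complete, address_verified, tax_filed.
Round 2: rule 5 [address_verified -> household_head]; rule 8 [tax_filed -> income_below_cap]; rule 13 [application_complete AND exempt_fee -> has_dependent]. Adds household_head, income_below_cap, has_dependent.
Round 3: rule 10 [household_head -> eligible_subsidy]; rule 12 [income_below_cap AND eligible_tier1 -> age_verified]. Adds eligible_subsidy, age_verified.
Round 4: rule 6 [age_verified AND case_approved -> notify_finance]; rule 7 [age_verified -> identity_verified]; rule 9 [eligible_subsidy -> renewal_due]. Adds notify_finance, identity_verified, renewal_due.
Round 5: rule 11 [notify_finance AND renewal_due -> enrolled_program]; rule 19 [over_18 AND notify_finance -> citizen]. Adds enrolled_program, citizen.
Round 6: rule 4 [enrolled_program AND has_dependent -> adult_resident]. Adds adult_resident.
Round 7: rule 18 [adult_resident -> means_tested]. Adds means_tested.
means_tested appears in round 7, so it is derivable.

yes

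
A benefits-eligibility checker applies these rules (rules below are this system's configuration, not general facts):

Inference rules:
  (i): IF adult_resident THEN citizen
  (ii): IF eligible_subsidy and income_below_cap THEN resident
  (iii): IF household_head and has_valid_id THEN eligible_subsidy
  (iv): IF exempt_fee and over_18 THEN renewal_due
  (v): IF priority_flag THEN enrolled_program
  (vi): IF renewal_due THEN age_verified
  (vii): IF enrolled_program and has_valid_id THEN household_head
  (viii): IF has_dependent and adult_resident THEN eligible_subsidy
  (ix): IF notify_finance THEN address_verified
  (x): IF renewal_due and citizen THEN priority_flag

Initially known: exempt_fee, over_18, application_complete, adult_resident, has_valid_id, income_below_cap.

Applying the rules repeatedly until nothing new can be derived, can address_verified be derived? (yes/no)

no

[1] (i) [IF adult_resident THEN citizen]; (iv) [IF exempt_fee and over_18 THEN renewal_due]. ⇒ new: citizen, renewal_due.
[2] (vi) [IF renewal_due THEN age_verified]; (x) [IF renewal_due and citizen THEN priority_flag]. ⇒ new: age_verified, priority_flag.
[3] (v) [IF priority_flag THEN enrolled_program]. ⇒ new: enrolled_program.
[4] (vii) [IF enrolled_program and has_valid_id THEN household_head]. ⇒ new: household_head.
[5] (iii) [IF household_head and has_valid_id THEN eligible_subsidy]. ⇒ new: eligible_subsidy.
[6] (ii) [IF eligible_subsidy and income_below_cap THEN resident]. ⇒ new: resident.
Fixed point reached. address_verified is concluded only by (ix); (ix) needs notify_finance (never derived).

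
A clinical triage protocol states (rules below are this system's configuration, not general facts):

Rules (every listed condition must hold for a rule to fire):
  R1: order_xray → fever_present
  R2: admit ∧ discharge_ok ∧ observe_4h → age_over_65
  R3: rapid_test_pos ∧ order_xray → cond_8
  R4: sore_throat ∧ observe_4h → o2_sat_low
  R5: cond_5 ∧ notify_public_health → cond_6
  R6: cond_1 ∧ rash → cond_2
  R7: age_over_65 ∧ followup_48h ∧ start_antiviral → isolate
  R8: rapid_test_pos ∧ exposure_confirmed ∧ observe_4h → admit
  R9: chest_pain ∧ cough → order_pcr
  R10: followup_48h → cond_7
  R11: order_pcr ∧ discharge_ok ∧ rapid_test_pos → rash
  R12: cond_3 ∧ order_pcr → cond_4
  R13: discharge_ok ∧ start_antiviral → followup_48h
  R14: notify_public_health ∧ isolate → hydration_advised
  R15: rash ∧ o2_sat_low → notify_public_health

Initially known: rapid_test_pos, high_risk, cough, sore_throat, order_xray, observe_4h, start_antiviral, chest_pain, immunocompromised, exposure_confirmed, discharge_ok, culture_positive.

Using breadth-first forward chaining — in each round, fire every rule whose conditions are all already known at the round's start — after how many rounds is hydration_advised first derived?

Round 1: R1 [order_xray → fever_present]; R3 [rapid_test_pos ∧ order_xray → cond_8]; R4 [sore_throat ∧ observe_4h → o2_sat_low]; R8 [rapid_test_pos ∧ exposure_confirmed ∧ observe_4h → admit]; R9 [chest_pain ∧ cough → order_pcr]; R13 [discharge_ok ∧ start_antiviral → followup_48h]. Adds fever_present, cond_8, o2_sat_low, admit, order_pcr, followup_48h.
Round 2: R2 [admit ∧ discharge_ok ∧ observe_4h → age_over_65]; R10 [followup_48h → cond_7]; R11 [order_pcr ∧ discharge_ok ∧ rapid_test_pos → rash]. Adds age_over_65, cond_7, rash.
Round 3: R7 [age_over_65 ∧ followup_48h ∧ start_antiviral → isolate]; R15 [rash ∧ o2_sat_low → notify_public_health]. Adds isolate, notify_public_health.
Round 4: R14 [notify_public_health ∧ isolate → hydration_advised]. Adds hydration_advised.
hydration_advised first appears in round 4.

4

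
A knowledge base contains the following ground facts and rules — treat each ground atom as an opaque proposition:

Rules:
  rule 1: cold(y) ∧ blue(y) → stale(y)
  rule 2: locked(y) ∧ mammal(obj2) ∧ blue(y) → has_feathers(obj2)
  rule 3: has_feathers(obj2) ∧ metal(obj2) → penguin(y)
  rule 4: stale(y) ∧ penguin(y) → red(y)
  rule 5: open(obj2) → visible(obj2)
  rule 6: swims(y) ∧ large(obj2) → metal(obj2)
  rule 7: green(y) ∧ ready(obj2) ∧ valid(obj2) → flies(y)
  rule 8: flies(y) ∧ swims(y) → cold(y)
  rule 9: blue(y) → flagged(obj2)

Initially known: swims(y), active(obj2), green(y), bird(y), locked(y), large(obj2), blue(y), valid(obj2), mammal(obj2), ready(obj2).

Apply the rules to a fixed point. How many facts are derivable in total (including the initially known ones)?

Round 1 — rule 2, rule 6, rule 7, rule 9, derive has_feathers(obj2), metal(obj2), flies(y), flagged(obj2).
Round 2 — rule 3, rule 8, derive penguin(y), cold(y).
Round 3 — rule 1, derive stale(y).
Round 4 — rule 4, derive red(y).
Closure: {active(obj2), bird(y), blue(y), cold(y), flagged(obj2), flies(y), green(y), has_feathers(obj2), large(obj2), locked(y), mammal(obj2), metal(obj2), penguin(y), ready(obj2), red(y), stale(y), swims(y), valid(obj2)} — 18 facts.

18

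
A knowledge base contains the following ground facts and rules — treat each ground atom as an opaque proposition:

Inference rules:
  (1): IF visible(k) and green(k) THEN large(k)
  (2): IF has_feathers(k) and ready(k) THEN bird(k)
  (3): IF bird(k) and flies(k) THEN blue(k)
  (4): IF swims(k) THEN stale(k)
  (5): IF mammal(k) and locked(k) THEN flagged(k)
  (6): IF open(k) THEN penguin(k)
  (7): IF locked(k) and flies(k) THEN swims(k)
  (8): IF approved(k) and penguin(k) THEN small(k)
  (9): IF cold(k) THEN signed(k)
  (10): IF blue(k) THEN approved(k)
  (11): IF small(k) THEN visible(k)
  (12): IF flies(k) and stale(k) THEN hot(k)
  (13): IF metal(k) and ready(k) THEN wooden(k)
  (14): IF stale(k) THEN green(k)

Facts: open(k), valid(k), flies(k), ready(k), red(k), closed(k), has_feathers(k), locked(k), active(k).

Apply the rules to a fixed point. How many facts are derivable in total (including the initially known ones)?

20

[1] (2) [IF has_feathers(k) and ready(k) THEN bird(k)]; (6) [IF open(k) THEN penguin(k)]; (7) [IF locked(k) and flies(k) THEN swims(k)]. ⇒ new: bird(k), penguin(k), swims(k).
[2] (3) [IF bird(k) and flies(k) THEN blue(k)]; (4) [IF swims(k) THEN stale(k)]. ⇒ new: blue(k), stale(k).
[3] (10) [IF blue(k) THEN approved(k)]; (12) [IF flies(k) and stale(k) THEN hot(k)]; (14) [IF stale(k) THEN green(k)]. ⇒ new: approved(k), hot(k), green(k).
[4] (8) [IF approved(k) and penguin(k) THEN small(k)]. ⇒ new: small(k).
[5] (11) [IF small(k) THEN visible(k)]. ⇒ new: visible(k).
[6] (1) [IF visible(k) and green(k) THEN large(k)]. ⇒ new: large(k).
Closure: {active(k), approved(k), bird(k), blue(k), closed(k), flies(k), green(k), has_feathers(k), hot(k), large(k), locked(k), open(k), penguin(k), ready(k), red(k), small(k), stale(k), swims(k), valid(k), visible(k)} — 20 facts.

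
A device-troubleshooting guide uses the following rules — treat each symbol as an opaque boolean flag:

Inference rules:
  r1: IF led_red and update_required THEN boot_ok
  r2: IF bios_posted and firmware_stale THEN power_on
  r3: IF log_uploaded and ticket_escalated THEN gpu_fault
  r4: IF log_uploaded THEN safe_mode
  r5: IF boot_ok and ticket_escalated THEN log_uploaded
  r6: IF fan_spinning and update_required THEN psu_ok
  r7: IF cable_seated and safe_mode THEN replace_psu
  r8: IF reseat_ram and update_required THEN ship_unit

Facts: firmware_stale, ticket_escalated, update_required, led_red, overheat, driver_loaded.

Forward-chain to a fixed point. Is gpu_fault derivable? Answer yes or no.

yes

Round 1 — r1, derive boot_ok.
Round 2 — r5, derive log_uploaded.
Round 3 — r3, r4, derive gpu_fault, safe_mode.
gpu_fault appears in round 3, so it is derivable.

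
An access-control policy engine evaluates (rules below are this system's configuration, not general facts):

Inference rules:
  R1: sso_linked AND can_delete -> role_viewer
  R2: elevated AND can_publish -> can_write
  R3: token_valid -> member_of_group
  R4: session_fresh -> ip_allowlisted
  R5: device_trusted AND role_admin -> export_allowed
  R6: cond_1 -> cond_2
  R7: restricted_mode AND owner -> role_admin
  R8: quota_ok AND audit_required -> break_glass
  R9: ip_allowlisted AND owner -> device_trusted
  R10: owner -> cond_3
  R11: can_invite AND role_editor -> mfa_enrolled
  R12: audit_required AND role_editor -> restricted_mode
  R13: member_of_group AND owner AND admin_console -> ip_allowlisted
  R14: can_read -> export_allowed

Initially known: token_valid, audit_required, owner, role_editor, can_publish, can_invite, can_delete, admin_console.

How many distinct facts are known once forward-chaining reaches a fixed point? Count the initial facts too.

Round 1: R3 [token_valid -> member_of_group]; R10 [owner -> cond_3]; R11 [can_invite AND role_editor -> mfa_enrolled]; R12 [audit_required AND role_editor -> restricted_mode]. Adds member_of_group, cond_3, mfa_enrolled, restricted_mode.
Round 2: R7 [restricted_mode AND owner -> role_admin]; R13 [member_of_group AND owner AND admin_console -> ip_allowlisted]. Adds role_admin, ip_allowlisted.
Round 3: R9 [ip_allowlisted AND owner -> device_trusted]. Adds device_trusted.
Round 4: R5 [device_trusted AND role_admin -> export_allowed]. Adds export_allowed.
Closure: {admin_console, audit_required, can_delete, can_invite, can_publish, cond_3, device_trusted, export_allowed, ip_allowlisted, member_of_group, mfa_enrolled, owner, restricted_mode, role_admin, role_editor, token_valid} — 16 facts.

16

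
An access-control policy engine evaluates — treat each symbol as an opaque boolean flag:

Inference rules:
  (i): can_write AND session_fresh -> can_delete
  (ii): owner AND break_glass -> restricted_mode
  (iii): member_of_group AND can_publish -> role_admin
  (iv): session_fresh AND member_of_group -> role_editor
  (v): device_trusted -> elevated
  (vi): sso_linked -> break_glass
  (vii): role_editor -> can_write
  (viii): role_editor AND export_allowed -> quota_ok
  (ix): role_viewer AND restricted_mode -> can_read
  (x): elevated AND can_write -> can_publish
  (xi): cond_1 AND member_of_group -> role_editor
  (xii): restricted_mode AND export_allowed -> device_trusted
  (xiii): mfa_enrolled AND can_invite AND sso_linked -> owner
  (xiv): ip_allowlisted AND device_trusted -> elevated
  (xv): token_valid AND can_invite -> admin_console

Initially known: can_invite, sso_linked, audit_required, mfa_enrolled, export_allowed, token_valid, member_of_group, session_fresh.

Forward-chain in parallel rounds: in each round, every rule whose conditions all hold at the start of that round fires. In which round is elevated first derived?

[1] (iv) [session_fresh AND member_of_group -> role_editor]; (vi) [sso_linked -> break_glass]; (xiii) [mfa_enrolled AND can_invite AND sso_linked -> owner]; (xv) [token_valid AND can_invite -> admin_console]. ⇒ new: role_editor, break_glass, owner, admin_console.
[2] (ii) [owner AND break_glass -> restricted_mode]; (vii) [role_editor -> can_write]; (viii) [role_editor AND export_allowed -> quota_ok]. ⇒ new: restricted_mode, can_write, quota_ok.
[3] (i) [can_write AND session_fresh -> can_delete]; (xii) [restricted_mode AND export_allowed -> device_trusted]. ⇒ new: can_delete, device_trusted.
[4] (v) [device_trusted -> elevated]. ⇒ new: elevated.
elevated first appears in round 4.

4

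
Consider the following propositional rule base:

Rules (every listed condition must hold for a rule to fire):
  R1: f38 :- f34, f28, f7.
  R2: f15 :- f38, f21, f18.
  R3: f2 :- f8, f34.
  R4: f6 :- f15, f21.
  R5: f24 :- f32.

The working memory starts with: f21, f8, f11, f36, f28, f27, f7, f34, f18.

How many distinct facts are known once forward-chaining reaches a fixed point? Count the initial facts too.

[1] R1 [f38 :- f34, f28, f7.]; R3 [f2 :- f8, f34.]. ⇒ new: f38, f2.
[2] R2 [f15 :- f38, f21, f18.]. ⇒ new: f15.
[3] R4 [f6 :- f15, f21.]. ⇒ new: f6.
Closure: {f11, f15, f18, f2, f21, f27, f28, f34, f36, f38, f6, f7, f8} — 13 facts.

13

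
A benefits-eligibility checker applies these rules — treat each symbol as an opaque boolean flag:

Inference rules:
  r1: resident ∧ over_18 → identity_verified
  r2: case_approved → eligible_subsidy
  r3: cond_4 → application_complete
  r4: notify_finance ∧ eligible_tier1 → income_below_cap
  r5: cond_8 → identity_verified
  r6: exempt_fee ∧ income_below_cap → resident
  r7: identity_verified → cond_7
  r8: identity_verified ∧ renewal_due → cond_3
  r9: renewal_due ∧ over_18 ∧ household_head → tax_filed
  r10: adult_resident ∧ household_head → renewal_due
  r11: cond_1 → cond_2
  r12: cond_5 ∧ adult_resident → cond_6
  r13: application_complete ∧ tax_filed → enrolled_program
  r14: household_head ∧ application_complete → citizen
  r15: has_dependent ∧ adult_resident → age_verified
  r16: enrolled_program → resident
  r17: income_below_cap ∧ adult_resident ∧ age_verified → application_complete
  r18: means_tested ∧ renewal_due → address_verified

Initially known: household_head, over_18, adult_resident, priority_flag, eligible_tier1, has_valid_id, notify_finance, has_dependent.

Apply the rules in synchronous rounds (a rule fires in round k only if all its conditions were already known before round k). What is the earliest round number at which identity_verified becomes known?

Round 1: r4 [notify_finance ∧ eligible_tier1 → income_below_cap]; r10 [adult_resident ∧ household_head → renewal_due]; r15 [has_dependent ∧ adult_resident → age_verified]. New: income_below_cap, renewal_due, age_verified.
Round 2: r9 [renewal_due ∧ over_18 ∧ household_head → tax_filed]; r17 [income_below_cap ∧ adult_resident ∧ age_verified → application_complete]. New: tax_filed, application_complete.
Round 3: r13 [application_complete ∧ tax_filed → enrolled_program]; r14 [household_head ∧ application_complete → citizen]. New: enrolled_program, citizen.
Round 4: r16 [enrolled_program → resident]. New: resident.
Round 5: r1 [resident ∧ over_18 → identity_verified]. New: identity_verified.
identity_verified first appears in round 5.

5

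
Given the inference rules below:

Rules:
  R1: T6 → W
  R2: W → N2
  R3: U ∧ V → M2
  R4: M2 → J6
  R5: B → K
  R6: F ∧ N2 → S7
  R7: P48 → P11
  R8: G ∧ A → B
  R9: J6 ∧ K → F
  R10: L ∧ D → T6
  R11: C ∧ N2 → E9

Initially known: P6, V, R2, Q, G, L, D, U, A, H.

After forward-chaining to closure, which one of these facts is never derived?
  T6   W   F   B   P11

Round 1 fires R3, R8, R10, giving M2, B, T6.
Round 2 fires R1, R4, R5, giving W, J6, K.
Round 3 fires R2, R9, giving N2, F.
Round 4 fires R6, giving S7.
Derived: W (round 2), T6 (round 1), F (round 3), B (round 1). P11 never appears in any round.

P11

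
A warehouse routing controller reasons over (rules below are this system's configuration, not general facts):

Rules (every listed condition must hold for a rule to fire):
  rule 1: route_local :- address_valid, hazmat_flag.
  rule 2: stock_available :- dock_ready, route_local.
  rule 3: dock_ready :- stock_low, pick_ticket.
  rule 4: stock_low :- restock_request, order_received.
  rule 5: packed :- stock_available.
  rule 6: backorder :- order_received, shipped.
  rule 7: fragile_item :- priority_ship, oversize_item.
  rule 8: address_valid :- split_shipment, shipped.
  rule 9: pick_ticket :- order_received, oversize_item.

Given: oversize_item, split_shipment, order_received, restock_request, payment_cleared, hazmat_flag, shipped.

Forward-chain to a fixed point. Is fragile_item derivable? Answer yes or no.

no

Round 1 — rule 4, rule 6, rule 8, rule 9, derive stock_low, backorder, address_valid, pick_ticket.
Round 2 — rule 1, rule 3, derive route_local, dock_ready.
Round 3 — rule 2, derive stock_available.
Round 4 — rule 5, derive packed.
Fixed point reached. fragile_item is concluded only by rule 7; rule 7 needs priority_ship (never derived).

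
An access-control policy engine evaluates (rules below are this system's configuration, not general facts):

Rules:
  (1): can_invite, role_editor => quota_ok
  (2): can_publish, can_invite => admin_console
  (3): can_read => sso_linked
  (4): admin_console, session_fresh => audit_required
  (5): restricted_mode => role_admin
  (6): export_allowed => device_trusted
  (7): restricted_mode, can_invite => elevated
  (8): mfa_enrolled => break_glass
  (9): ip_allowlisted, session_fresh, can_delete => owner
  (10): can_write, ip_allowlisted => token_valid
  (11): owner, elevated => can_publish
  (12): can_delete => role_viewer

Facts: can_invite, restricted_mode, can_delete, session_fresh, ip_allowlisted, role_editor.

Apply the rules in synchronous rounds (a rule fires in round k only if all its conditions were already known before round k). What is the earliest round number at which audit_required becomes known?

4

[1] (1) [can_invite, role_editor => quota_ok]; (5) [restricted_mode => role_admin]; (7) [restricted_mode, can_invite => elevated]; (9) [ip_allowlisted, session_fresh, can_delete => owner]; (12) [can_delete => role_viewer]. ⇒ new: quota_ok, role_admin, elevated, owner, role_viewer.
[2] (11) [owner, elevated => can_publish]. ⇒ new: can_publish.
[3] (2) [can_publish, can_invite => admin_console]. ⇒ new: admin_console.
[4] (4) [admin_console, session_fresh => audit_required]. ⇒ new: audit_required.
audit_required first appears in round 4.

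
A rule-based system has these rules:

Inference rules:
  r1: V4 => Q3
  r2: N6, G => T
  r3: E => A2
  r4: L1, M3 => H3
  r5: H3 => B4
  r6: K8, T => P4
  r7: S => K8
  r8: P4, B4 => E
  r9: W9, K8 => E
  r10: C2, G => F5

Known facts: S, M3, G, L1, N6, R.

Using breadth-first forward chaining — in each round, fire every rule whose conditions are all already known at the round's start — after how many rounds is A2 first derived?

4

Round 1: r2 [N6, G => T]; r4 [L1, M3 => H3]; r7 [S => K8]. Adds T, H3, K8.
Round 2: r5 [H3 => B4]; r6 [K8, T => P4]. Adds B4, P4.
Round 3: r8 [P4, B4 => E]. Adds E.
Round 4: r3 [E => A2]. Adds A2.
A2 first appears in round 4.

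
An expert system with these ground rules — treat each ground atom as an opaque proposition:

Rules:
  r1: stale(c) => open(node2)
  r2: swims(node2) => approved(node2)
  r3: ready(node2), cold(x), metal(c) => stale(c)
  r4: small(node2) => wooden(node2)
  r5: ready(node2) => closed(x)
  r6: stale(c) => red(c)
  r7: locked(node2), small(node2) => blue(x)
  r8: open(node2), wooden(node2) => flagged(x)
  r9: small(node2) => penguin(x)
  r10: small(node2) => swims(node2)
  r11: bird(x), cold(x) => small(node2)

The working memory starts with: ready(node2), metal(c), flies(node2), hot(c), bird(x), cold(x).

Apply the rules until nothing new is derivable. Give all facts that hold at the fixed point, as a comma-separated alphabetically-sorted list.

approved(node2), bird(x), closed(x), cold(x), flagged(x), flies(node2), hot(c), metal(c), open(node2), penguin(x), ready(node2), red(c), small(node2), stale(c), swims(node2), wooden(node2)

Round 1: r3 [ready(node2), cold(x), metal(c) => stale(c)]; r5 [ready(node2) => closed(x)]; r11 [bird(x), cold(x) => small(node2)]. Adds stale(c), closed(x), small(node2).
Round 2: r1 [stale(c) => open(node2)]; r4 [small(node2) => wooden(node2)]; r6 [stale(c) => red(c)]; r9 [small(node2) => penguin(x)]; r10 [small(node2) => swims(node2)]. Adds open(node2), wooden(node2), red(c), penguin(x), swims(node2).
Round 3: r2 [swims(node2) => approved(node2)]; r8 [open(node2), wooden(node2) => flagged(x)]. Adds approved(node2), flagged(x).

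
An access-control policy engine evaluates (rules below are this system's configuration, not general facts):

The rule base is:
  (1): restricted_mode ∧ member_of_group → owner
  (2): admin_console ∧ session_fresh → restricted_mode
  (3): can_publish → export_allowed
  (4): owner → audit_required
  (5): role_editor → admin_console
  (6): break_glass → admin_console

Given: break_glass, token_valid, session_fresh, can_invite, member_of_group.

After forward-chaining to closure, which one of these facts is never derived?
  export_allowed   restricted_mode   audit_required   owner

Round 1: (6) [break_glass → admin_console]. New: admin_console.
Round 2: (2) [admin_console ∧ session_fresh → restricted_mode]. New: restricted_mode.
Round 3: (1) [restricted_mode ∧ member_of_group → owner]. New: owner.
Round 4: (4) [owner → audit_required]. New: audit_required.
Derived: owner (round 3), audit_required (round 4), restricted_mode (round 2). export_allowed never appears in any round.

export_allowed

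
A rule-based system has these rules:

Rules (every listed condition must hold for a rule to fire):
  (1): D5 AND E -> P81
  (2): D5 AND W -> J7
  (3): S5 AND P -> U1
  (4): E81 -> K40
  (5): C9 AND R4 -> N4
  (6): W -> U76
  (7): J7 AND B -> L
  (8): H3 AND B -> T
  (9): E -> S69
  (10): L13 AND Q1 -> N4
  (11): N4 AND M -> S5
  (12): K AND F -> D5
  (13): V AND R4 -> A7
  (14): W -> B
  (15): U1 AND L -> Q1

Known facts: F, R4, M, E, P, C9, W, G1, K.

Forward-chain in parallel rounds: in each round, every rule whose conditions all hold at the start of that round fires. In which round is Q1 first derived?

Round 1: (5) [C9 AND R4 -> N4]; (6) [W -> U76]; (9) [E -> S69]; (12) [K AND F -> D5]; (14) [W -> B]. Adds N4, U76, S69, D5, B.
Round 2: (1) [D5 AND E -> P81]; (2) [D5 AND W -> J7]; (11) [N4 AND M -> S5]. Adds P81, J7, S5.
Round 3: (3) [S5 AND P -> U1]; (7) [J7 AND B -> L]. Adds U1, L.
Round 4: (15) [U1 AND L -> Q1]. Adds Q1.
Q1 first appears in round 4.

4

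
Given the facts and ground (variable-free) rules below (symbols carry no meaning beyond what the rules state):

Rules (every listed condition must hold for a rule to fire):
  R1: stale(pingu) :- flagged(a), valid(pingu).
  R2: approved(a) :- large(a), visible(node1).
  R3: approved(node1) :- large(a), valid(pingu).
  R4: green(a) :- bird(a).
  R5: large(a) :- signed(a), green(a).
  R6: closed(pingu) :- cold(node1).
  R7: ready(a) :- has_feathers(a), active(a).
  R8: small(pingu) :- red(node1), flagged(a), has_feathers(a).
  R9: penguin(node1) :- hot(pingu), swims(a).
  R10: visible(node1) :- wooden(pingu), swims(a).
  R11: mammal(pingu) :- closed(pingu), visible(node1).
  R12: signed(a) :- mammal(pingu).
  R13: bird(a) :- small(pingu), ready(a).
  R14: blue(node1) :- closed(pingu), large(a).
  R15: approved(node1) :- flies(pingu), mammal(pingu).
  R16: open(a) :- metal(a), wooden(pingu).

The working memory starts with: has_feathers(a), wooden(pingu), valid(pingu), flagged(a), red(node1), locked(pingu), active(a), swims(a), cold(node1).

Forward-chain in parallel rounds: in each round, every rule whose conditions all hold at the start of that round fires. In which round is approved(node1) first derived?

Round 1: R1 [stale(pingu) :- flagged(a), valid(pingu).]; R6 [closed(pingu) :- cold(node1).]; R7 [ready(a) :- has_feathers(a), active(a).]; R8 [small(pingu) :- red(node1), flagged(a), has_feathers(a).]; R10 [visible(node1) :- wooden(pingu), swims(a).]. New: stale(pingu), closed(pingu), ready(a), small(pingu), visible(node1).
Round 2: R11 [mammal(pingu) :- closed(pingu), visible(node1).]; R13 [bird(a) :- small(pingu), ready(a).]. New: mammal(pingu), bird(a).
Round 3: R4 [green(a) :- bird(a).]; R12 [signed(a) :- mammal(pingu).]. New: green(a), signed(a).
Round 4: R5 [large(a) :- signed(a), green(a).]. New: large(a).
Round 5: R2 [approved(a) :- large(a), visible(node1).]; R3 [approved(node1) :- large(a), valid(pingu).]; R14 [blue(node1) :- closed(pingu), large(a).]. New: approved(a), approved(node1), blue(node1).
approved(node1) first appears in round 5.

5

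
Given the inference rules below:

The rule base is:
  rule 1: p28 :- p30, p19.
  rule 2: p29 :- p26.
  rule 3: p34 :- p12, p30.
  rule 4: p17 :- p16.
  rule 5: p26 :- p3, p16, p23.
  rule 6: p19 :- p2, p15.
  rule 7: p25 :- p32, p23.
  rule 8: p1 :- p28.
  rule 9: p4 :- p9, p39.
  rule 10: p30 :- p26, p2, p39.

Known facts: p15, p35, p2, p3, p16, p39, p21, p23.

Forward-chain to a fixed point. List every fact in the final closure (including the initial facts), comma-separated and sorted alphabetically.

Round 1 fires rule 4, rule 5, rule 6, giving p17, p26, p19.
Round 2 fires rule 2, rule 10, giving p29, p30.
Round 3 fires rule 1, giving p28.
Round 4 fires rule 8, giving p1.

p1, p15, p16, p17, p19, p2, p21, p23, p26, p28, p29, p3, p30, p35, p39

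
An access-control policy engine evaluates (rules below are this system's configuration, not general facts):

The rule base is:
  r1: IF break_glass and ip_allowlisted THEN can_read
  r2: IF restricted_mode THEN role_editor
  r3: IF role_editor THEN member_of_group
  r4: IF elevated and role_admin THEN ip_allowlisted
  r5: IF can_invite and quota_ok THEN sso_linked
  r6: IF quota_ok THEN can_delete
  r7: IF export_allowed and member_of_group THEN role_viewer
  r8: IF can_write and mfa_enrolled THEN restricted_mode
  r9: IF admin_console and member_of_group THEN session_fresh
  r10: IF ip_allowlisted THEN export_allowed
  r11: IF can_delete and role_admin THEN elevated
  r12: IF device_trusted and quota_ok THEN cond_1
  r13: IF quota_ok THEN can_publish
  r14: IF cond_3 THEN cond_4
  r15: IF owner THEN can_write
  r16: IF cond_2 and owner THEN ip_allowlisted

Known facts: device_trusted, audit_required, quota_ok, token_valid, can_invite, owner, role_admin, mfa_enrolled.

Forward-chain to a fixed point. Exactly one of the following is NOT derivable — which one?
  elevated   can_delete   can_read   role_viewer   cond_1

can_read

Round 1 fires r5, r6, r12, r13, r15, giving sso_linked, can_delete, cond_1, can_publish, can_write.
Round 2 fires r8, r11, giving restricted_mode, elevated.
Round 3 fires r2, r4, giving role_editor, ip_allowlisted.
Round 4 fires r3, r10, giving member_of_group, export_allowed.
Round 5 fires r7, giving role_viewer.
Derived: role_viewer (round 5), can_delete (round 1), cond_1 (round 1), elevated (round 2). can_read never appears in any round.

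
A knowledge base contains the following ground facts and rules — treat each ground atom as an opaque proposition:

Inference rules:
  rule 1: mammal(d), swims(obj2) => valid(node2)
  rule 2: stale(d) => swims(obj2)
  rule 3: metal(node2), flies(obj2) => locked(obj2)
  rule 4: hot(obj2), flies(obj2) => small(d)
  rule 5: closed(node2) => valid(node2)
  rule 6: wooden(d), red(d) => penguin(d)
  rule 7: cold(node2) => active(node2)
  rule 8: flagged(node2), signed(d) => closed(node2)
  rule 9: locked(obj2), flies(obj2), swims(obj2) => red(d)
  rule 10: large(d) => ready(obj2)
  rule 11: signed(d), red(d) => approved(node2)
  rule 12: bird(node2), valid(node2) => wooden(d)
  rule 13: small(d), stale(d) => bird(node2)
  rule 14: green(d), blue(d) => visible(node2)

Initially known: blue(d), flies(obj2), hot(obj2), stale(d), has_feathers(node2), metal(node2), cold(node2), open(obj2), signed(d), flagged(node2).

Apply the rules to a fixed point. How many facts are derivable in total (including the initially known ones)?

21

Round 1: rule 2 [stale(d) => swims(obj2)]; rule 3 [metal(node2), flies(obj2) => locked(obj2)]; rule 4 [hot(obj2), flies(obj2) => small(d)]; rule 7 [cold(node2) => active(node2)]; rule 8 [flagged(node2), signed(d) => closed(node2)]. Adds swims(obj2), locked(obj2), small(d), active(node2), closed(node2).
Round 2: rule 5 [closed(node2) => valid(node2)]; rule 9 [locked(obj2), flies(obj2), swims(obj2) => red(d)]; rule 13 [small(d), stale(d) => bird(node2)]. Adds valid(node2), red(d), bird(node2).
Round 3: rule 11 [signed(d), red(d) => approved(node2)]; rule 12 [bird(node2), valid(node2) => wooden(d)]. Adds approved(node2), wooden(d).
Round 4: rule 6 [wooden(d), red(d) => penguin(d)]. Adds penguin(d).
Closure: {active(node2), approved(node2), bird(node2), blue(d), closed(node2), cold(node2), flagged(node2), flies(obj2), has_feathers(node2), hot(obj2), locked(obj2), metal(node2), open(obj2), penguin(d), red(d), signed(d), small(d), stale(d), swims(obj2), valid(node2), wooden(d)} — 21 facts.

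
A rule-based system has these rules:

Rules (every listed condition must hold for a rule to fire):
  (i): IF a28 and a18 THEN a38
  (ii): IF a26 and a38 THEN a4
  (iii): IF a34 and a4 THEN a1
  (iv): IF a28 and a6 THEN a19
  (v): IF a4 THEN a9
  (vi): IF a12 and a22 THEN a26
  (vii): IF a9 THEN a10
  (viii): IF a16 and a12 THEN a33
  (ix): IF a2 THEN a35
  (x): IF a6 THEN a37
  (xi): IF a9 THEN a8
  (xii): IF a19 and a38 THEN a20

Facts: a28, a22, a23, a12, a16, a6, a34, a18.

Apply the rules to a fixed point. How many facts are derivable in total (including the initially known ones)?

Round 1 — (i), (iv), (vi), (viii), (x), derive a38, a19, a26, a33, a37.
Round 2 — (ii), (xii), derive a4, a20.
Round 3 — (iii), (v), derive a1, a9.
Round 4 — (vii), (xi), derive a10, a8.
Closure: {a1, a10, a12, a16, a18, a19, a20, a22, a23, a26, a28, a33, a34, a37, a38, a4, a6, a8, a9} — 19 facts.

19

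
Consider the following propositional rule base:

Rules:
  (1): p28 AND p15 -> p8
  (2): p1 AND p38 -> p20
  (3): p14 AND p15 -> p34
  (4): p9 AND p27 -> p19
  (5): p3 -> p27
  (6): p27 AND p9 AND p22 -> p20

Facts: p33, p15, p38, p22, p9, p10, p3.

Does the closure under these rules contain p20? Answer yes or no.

yes

Round 1: (5) [p3 -> p27]. Adds p27.
Round 2: (4) [p9 AND p27 -> p19]; (6) [p27 AND p9 AND p22 -> p20]. Adds p19, p20.
p20 appears in round 2, so it is derivable.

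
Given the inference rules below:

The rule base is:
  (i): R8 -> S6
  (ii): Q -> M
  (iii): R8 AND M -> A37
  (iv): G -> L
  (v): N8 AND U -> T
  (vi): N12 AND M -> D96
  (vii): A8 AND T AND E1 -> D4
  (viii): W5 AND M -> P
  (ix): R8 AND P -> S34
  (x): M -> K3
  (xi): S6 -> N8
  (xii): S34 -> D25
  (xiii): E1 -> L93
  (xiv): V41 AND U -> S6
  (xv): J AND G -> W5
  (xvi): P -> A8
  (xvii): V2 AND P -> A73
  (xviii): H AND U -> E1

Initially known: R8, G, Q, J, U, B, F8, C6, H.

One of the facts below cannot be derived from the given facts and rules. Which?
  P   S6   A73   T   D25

Round 1 — (i), (ii), (iv), (xv), (xviii), derive S6, M, L, W5, E1.
Round 2 — (iii), (viii), (x), (xi), (xiii), derive A37, P, K3, N8, L93.
Round 3 — (v), (ix), (xvi), derive T, S34, A8.
Round 4 — (vii), (xii), derive D4, D25.
Derived: T (round 3), P (round 2), D25 (round 4), S6 (round 1). A73 never appears in any round.

A73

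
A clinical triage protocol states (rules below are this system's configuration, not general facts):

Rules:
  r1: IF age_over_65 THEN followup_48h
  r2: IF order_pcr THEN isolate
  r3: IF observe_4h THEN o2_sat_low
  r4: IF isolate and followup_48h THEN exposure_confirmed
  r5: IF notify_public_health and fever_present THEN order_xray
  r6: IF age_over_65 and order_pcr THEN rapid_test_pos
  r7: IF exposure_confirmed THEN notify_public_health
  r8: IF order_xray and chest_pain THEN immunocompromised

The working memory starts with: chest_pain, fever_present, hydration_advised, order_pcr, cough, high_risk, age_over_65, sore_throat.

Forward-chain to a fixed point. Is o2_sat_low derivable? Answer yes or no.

no

Round 1: r1 [IF age_over_65 THEN followup_48h]; r2 [IF order_pcr THEN isolate]; r6 [IF age_over_65 and order_pcr THEN rapid_test_pos]. New: followup_48h, isolate, rapid_test_pos.
Round 2: r4 [IF isolate and followup_48h THEN exposure_confirmed]. New: exposure_confirmed.
Round 3: r7 [IF exposure_confirmed THEN notify_public_health]. New: notify_public_health.
Round 4: r5 [IF notify_public_health and fever_present THEN order_xray]. New: order_xray.
Round 5: r8 [IF order_xray and chest_pain THEN immunocompromised]. New: immunocompromised.
Fixed point reached. o2_sat_low is concluded only by r3; r3 needs observe_4h (never derived).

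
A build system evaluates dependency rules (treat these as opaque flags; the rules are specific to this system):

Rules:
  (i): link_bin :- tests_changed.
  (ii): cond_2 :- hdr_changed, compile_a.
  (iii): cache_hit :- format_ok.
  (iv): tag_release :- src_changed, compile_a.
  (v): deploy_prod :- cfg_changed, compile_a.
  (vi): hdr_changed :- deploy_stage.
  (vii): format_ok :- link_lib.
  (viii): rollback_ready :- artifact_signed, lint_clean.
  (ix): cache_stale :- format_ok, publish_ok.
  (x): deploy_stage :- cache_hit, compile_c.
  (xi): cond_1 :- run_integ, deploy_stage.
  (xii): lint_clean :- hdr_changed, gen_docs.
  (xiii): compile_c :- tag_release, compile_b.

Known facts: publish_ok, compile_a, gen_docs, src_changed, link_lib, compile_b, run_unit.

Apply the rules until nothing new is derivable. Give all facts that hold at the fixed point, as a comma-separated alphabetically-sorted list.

cache_hit, cache_stale, compile_a, compile_b, compile_c, cond_2, deploy_stage, format_ok, gen_docs, hdr_changed, link_lib, lint_clean, publish_ok, run_unit, src_changed, tag_release

Round 1: (iv) [tag_release :- src_changed, compile_a.]; (vii) [format_ok :- link_lib.]. Adds tag_release, format_ok.
Round 2: (iii) [cache_hit :- format_ok.]; (ix) [cache_stale :- format_ok, publish_ok.]; (xiii) [compile_c :- tag_release, compile_b.]. Adds cache_hit, cache_stale, compile_c.
Round 3: (x) [deploy_stage :- cache_hit, compile_c.]. Adds deploy_stage.
Round 4: (vi) [hdr_changed :- deploy_stage.]. Adds hdr_changed.
Round 5: (ii) [cond_2 :- hdr_changed, compile_a.]; (xii) [lint_clean :- hdr_changed, gen_docs.]. Adds cond_2, lint_clean.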